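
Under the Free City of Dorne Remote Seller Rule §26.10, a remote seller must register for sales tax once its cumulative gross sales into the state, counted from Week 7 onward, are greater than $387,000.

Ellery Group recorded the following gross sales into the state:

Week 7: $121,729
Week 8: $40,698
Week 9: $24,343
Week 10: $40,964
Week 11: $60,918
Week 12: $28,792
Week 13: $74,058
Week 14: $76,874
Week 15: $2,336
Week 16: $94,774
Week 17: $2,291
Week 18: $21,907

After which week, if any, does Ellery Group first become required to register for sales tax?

Through Week 7: $121,729
Through Week 8: $162,427
Through Week 9: $186,770
Through Week 10: $227,734
Through Week 11: $288,652
Through Week 12: $317,444
Through Week 13: $391,502 ← exceeds threshold

Week 13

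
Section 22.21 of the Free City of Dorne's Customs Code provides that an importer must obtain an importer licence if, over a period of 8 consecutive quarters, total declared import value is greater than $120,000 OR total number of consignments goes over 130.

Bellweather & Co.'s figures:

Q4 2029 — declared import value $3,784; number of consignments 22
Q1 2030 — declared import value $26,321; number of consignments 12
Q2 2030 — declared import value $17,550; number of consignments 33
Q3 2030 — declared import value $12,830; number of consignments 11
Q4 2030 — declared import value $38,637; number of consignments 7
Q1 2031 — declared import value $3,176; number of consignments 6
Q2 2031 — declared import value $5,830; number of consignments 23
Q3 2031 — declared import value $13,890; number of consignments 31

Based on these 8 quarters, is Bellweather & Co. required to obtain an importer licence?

Yes

Total declared import value: $3,784 + $26,321 + $17,550 + $12,830 + $38,637 + $3,176 + $5,830 + $13,890 = $122,018 (> $120,000).
Total number of consignments: 22 + 12 + 33 + 11 + 7 + 6 + 23 + 31 = 145 (> 130).
The test is 'or': at least one threshold is exceeded.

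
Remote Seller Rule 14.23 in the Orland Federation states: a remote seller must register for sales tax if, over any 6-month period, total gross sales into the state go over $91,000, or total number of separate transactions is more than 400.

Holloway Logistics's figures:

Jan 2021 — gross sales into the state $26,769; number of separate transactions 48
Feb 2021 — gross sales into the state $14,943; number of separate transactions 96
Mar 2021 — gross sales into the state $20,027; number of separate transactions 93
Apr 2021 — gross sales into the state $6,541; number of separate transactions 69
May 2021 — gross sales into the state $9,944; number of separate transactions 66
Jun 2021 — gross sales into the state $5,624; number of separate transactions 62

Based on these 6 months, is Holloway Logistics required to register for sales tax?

Yes

Total gross sales into the state: $26,769 + $14,943 + $20,027 + $6,541 + $9,944 + $5,624 = $83,848 (≤ $91,000).
Total number of separate transactions: 48 + 96 + 93 + 69 + 66 + 62 = 434 (> 400).
The test is 'or': at least one threshold is exceeded.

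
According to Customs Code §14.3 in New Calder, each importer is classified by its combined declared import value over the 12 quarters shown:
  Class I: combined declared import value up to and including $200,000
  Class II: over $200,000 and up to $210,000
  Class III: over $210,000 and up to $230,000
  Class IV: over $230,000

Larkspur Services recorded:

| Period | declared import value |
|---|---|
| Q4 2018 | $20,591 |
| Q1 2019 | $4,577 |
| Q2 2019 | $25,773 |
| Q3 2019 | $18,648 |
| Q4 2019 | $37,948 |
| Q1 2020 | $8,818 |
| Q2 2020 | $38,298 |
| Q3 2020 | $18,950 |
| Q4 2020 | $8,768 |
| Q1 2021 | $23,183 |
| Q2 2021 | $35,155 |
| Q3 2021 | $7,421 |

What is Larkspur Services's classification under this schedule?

Class IV

Combined declared import value: $20,591 + $4,577 + $25,773 + $18,648 + $37,948 + $8,818 + $38,298 + $18,950 + $8,768 + $23,183 + $35,155 + $7,421 = $248,130.
$248,130 > $230,000, so Class IV applies.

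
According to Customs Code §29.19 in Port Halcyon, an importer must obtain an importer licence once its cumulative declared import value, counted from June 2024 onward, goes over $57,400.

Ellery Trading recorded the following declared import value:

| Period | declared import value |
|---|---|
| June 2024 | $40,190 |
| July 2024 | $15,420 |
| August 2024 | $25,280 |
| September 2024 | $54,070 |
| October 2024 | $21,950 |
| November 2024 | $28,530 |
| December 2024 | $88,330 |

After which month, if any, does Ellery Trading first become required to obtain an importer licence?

August 2024

Through June 2024: $40,190
Through July 2024: $55,610
Through August 2024: $80,890 ← exceeds threshold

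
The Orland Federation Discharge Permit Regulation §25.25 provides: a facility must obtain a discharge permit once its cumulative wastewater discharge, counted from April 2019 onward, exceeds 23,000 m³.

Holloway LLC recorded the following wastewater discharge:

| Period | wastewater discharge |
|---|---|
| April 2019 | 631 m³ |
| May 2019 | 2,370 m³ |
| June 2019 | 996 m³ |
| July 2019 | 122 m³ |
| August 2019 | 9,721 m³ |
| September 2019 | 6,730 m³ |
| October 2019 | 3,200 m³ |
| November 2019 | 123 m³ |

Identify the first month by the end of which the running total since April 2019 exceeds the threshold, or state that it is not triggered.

Through April 2019: 631 m³
Through May 2019: 3,001 m³
Through June 2019: 3,997 m³
Through July 2019: 4,119 m³
Through August 2019: 13,840 m³
Through September 2019: 20,570 m³
Through October 2019: 23,770 m³ ← exceeds threshold

October 2019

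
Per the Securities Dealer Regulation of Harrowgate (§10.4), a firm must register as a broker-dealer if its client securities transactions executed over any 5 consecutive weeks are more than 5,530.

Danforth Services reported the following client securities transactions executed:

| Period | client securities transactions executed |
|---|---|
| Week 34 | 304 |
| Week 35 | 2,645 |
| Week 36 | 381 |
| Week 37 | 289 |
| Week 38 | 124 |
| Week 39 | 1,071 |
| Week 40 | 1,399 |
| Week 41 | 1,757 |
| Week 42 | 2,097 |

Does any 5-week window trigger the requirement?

Week 34–Week 38: 304 + 2,645 + 381 + 289 + 124 = 3,743 (under)
Week 35–Week 39: 2,645 + 381 + 289 + 124 + 1,071 = 4,510 (under)
Week 36–Week 40: 381 + 289 + 124 + 1,071 + 1,399 = 3,264 (under)
Week 37–Week 41: 289 + 124 + 1,071 + 1,399 + 1,757 = 4,640 (under)
Week 38–Week 42: 124 + 1,071 + 1,399 + 1,757 + 2,097 = 6,448 (over)
At least one window exceeds 5,530.

Yes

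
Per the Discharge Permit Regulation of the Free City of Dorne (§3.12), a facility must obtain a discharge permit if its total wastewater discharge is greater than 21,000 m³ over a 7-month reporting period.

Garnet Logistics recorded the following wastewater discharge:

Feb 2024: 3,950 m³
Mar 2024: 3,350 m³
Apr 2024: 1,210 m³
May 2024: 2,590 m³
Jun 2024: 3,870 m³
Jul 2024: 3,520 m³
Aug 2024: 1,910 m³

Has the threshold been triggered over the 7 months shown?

No

Total wastewater discharge: 3,950 m³ + 3,350 m³ + 1,210 m³ + 2,590 m³ + 3,870 m³ + 3,520 m³ + 1,910 m³ = 20,400 m³.
20,400 m³ ≤ 21,000 m³, so the threshold is not exceeded.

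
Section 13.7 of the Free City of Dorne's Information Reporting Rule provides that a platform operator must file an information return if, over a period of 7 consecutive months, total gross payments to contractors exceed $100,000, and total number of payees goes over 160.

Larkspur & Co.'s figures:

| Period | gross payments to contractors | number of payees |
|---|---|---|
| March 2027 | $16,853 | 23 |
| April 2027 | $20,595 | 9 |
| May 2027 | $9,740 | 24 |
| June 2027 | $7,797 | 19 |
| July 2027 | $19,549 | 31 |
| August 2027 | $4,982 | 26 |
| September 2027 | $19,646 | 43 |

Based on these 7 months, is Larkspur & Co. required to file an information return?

No

Total gross payments to contractors: $16,853 + $20,595 + $9,740 + $7,797 + $19,549 + $4,982 + $19,646 = $99,162 (≤ $100,000).
Total number of payees: 23 + 9 + 24 + 19 + 31 + 26 + 43 = 175 (> 160).
The test is 'and': the rule requires both, and at least one is not exceeded.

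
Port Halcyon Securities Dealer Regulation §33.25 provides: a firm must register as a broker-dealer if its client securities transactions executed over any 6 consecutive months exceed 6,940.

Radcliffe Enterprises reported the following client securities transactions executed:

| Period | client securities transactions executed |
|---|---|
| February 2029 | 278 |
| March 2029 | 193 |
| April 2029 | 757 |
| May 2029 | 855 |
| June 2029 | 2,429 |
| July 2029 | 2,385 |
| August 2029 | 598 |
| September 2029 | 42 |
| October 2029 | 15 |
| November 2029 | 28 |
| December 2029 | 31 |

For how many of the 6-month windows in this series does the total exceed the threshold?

2

February 2029–July 2029: 278 + 193 + 757 + 855 + 2,429 + 2,385 = 6,897 (under)
March 2029–August 2029: 193 + 757 + 855 + 2,429 + 2,385 + 598 = 7,217 (over)
April 2029–September 2029: 757 + 855 + 2,429 + 2,385 + 598 + 42 = 7,066 (over)
May 2029–October 2029: 855 + 2,429 + 2,385 + 598 + 42 + 15 = 6,324 (under)
June 2029–November 2029: 2,429 + 2,385 + 598 + 42 + 15 + 28 = 5,497 (under)
July 2029–December 2029: 2,385 + 598 + 42 + 15 + 28 + 31 = 3,099 (under)
2 windows exceed the threshold.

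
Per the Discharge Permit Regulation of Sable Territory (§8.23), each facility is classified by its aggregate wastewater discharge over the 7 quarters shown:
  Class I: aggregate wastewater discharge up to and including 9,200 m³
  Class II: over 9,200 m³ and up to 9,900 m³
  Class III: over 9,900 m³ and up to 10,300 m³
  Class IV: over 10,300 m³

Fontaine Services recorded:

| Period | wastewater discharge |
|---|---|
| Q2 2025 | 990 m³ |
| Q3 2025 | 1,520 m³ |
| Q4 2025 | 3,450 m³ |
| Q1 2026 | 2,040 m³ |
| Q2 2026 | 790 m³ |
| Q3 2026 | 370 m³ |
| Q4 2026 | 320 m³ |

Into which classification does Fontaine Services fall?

Class II

Aggregate wastewater discharge: 990 m³ + 1,520 m³ + 3,450 m³ + 2,040 m³ + 790 m³ + 370 m³ + 320 m³ = 9,480 m³.
9,200 m³ < 9,480 m³ ≤ 9,900 m³, so Class II applies.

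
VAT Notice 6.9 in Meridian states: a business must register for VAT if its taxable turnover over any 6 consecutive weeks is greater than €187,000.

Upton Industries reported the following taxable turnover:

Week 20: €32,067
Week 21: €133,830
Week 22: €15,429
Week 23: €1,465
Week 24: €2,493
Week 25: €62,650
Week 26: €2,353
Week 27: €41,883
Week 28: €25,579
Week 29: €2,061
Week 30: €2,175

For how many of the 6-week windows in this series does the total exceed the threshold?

2

Week 20–Week 25: €32,067 + €133,830 + €15,429 + €1,465 + €2,493 + €62,650 = €247,934 (over)
Week 21–Week 26: €133,830 + €15,429 + €1,465 + €2,493 + €62,650 + €2,353 = €218,220 (over)
Week 22–Week 27: €15,429 + €1,465 + €2,493 + €62,650 + €2,353 + €41,883 = €126,273 (under)
Week 23–Week 28: €1,465 + €2,493 + €62,650 + €2,353 + €41,883 + €25,579 = €136,423 (under)
Week 24–Week 29: €2,493 + €62,650 + €2,353 + €41,883 + €25,579 + €2,061 = €137,019 (under)
Week 25–Week 30: €62,650 + €2,353 + €41,883 + €25,579 + €2,061 + €2,175 = €136,701 (under)
2 windows exceed the threshold.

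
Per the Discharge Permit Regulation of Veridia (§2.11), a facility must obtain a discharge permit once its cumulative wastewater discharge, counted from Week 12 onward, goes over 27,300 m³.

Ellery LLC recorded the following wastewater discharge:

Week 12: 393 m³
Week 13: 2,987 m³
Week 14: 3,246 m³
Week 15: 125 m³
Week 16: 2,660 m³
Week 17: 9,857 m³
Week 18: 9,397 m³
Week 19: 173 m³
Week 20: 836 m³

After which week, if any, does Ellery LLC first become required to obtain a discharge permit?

Through Week 12: 393 m³
Through Week 13: 3,380 m³
Through Week 14: 6,626 m³
Through Week 15: 6,751 m³
Through Week 16: 9,411 m³
Through Week 17: 19,268 m³
Through Week 18: 28,665 m³ ← exceeds threshold

Week 18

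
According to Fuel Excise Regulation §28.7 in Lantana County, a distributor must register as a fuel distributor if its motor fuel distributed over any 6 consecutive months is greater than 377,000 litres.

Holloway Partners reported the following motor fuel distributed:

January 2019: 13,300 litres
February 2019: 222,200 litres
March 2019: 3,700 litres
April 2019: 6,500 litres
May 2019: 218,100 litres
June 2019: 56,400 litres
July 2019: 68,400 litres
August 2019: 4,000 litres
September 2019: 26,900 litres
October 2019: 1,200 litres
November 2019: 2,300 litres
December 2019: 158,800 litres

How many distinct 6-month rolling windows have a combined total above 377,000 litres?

January 2019–June 2019: 13,300 litres + 222,200 litres + 3,700 litres + 6,500 litres + 218,100 litres + 56,400 litres = 520,200 litres (over)
February 2019–July 2019: 222,200 litres + 3,700 litres + 6,500 litres + 218,100 litres + 56,400 litres + 68,400 litres = 575,300 litres (over)
March 2019–August 2019: 3,700 litres + 6,500 litres + 218,100 litres + 56,400 litres + 68,400 litres + 4,000 litres = 357,100 litres (under)
April 2019–September 2019: 6,500 litres + 218,100 litres + 56,400 litres + 68,400 litres + 4,000 litres + 26,900 litres = 380,300 litres (over)
May 2019–October 2019: 218,100 litres + 56,400 litres + 68,400 litres + 4,000 litres + 26,900 litres + 1,200 litres = 375,000 litres (under)
June 2019–November 2019: 56,400 litres + 68,400 litres + 4,000 litres + 26,900 litres + 1,200 litres + 2,300 litres = 159,200 litres (under)
July 2019–December 2019: 68,400 litres + 4,000 litres + 26,900 litres + 1,200 litres + 2,300 litres + 158,800 litres = 261,600 litres (under)
3 windows exceed the threshold.

3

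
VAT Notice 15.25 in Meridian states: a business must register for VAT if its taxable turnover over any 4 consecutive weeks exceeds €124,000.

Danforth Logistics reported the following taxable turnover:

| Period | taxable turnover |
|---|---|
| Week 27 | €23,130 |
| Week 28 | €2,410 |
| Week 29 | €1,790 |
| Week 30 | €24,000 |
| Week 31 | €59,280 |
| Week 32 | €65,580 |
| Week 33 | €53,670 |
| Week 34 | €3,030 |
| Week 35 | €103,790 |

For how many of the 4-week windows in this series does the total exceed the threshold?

4

Week 27–Week 30: €23,130 + €2,410 + €1,790 + €24,000 = €51,330 (under)
Week 28–Week 31: €2,410 + €1,790 + €24,000 + €59,280 = €87,480 (under)
Week 29–Week 32: €1,790 + €24,000 + €59,280 + €65,580 = €150,650 (over)
Week 30–Week 33: €24,000 + €59,280 + €65,580 + €53,670 = €202,530 (over)
Week 31–Week 34: €59,280 + €65,580 + €53,670 + €3,030 = €181,560 (over)
Week 32–Week 35: €65,580 + €53,670 + €3,030 + €103,790 = €226,070 (over)
4 windows exceed the threshold.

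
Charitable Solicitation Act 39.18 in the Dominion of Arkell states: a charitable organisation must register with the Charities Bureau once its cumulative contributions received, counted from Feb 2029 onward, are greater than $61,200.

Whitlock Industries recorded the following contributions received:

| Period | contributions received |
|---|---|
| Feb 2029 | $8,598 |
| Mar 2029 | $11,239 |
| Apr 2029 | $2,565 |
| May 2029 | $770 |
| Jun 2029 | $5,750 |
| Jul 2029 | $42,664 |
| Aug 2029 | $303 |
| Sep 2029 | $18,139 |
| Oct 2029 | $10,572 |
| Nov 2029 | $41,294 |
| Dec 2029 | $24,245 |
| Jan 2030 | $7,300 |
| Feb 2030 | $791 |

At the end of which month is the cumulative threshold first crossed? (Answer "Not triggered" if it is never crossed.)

Through Feb 2029: $8,598
Through Mar 2029: $19,837
Through Apr 2029: $22,402
Through May 2029: $23,172
Through Jun 2029: $28,922
Through Jul 2029: $71,586 ← exceeds threshold

Jul 2029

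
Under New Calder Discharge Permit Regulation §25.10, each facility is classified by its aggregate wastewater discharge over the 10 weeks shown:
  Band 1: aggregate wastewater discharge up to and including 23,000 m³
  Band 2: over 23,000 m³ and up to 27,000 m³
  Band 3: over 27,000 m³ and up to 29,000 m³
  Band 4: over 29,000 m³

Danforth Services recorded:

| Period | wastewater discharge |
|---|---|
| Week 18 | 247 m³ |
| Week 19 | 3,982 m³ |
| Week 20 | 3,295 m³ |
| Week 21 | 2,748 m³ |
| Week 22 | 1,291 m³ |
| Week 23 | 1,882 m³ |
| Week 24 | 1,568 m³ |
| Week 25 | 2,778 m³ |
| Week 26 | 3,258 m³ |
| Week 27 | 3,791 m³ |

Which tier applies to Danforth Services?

Band 2

Aggregate wastewater discharge: 247 m³ + 3,982 m³ + 3,295 m³ + 2,748 m³ + 1,291 m³ + 1,882 m³ + 1,568 m³ + 2,778 m³ + 3,258 m³ + 3,791 m³ = 24,840 m³.
23,000 m³ < 24,840 m³ ≤ 27,000 m³, so Band 2 applies.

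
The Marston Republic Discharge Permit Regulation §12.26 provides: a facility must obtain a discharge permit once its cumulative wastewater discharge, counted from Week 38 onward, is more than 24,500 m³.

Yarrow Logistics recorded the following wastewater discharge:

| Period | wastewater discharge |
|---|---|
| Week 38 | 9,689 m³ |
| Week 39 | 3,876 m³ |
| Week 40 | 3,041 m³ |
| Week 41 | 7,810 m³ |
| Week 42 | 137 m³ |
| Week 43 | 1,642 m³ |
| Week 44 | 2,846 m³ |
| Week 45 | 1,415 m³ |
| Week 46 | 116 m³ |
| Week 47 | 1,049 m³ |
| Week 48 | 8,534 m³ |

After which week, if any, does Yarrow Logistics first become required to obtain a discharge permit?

Week 42

Through Week 38: 9,689 m³
Through Week 39: 13,565 m³
Through Week 40: 16,606 m³
Through Week 41: 24,416 m³
Through Week 42: 24,553 m³ ← exceeds threshold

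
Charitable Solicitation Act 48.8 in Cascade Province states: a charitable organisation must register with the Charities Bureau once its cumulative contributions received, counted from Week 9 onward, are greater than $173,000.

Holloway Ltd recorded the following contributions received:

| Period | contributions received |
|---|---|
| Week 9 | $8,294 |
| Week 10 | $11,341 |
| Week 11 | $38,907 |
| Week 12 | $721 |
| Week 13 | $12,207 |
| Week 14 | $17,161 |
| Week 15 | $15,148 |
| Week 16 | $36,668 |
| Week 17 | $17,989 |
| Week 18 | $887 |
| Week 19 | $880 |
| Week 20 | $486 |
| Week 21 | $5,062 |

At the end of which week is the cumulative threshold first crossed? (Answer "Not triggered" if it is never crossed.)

Through Week 9: $8,294
Through Week 10: $19,635
Through Week 11: $58,542
Through Week 12: $59,263
Through Week 13: $71,470
Through Week 14: $88,631
Through Week 15: $103,779
Through Week 16: $140,447
Through Week 17: $158,436
Through Week 18: $159,323
Through Week 19: $160,203
Through Week 20: $160,689
Through Week 21: $165,751
Final cumulative total $165,751 ≤ $173,000; the threshold is never exceeded.

Not triggered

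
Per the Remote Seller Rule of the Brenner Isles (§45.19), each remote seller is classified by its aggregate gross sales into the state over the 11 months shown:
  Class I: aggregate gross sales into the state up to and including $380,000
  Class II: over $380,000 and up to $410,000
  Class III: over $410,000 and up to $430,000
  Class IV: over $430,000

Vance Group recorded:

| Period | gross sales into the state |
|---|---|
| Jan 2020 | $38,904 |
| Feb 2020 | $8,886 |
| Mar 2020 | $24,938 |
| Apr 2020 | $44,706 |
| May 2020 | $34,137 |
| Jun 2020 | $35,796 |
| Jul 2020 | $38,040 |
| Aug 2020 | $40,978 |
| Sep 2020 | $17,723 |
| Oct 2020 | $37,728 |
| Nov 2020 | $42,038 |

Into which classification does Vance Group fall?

Aggregate gross sales into the state: $38,904 + $8,886 + $24,938 + $44,706 + $34,137 + $35,796 + $38,040 + $40,978 + $17,723 + $37,728 + $42,038 = $363,874.
$363,874 ≤ $380,000, so Class I applies.

Class I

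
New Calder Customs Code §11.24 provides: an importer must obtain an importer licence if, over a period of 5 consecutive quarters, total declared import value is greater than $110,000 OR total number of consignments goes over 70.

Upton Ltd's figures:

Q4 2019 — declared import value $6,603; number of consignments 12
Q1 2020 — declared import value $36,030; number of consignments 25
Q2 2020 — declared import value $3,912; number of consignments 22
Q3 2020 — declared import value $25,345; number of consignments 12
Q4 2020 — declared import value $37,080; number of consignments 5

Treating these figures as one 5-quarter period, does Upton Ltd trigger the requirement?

Total declared import value: $6,603 + $36,030 + $3,912 + $25,345 + $37,080 = $108,970 (≤ $110,000).
Total number of consignments: 12 + 25 + 22 + 12 + 5 = 76 (> 70).
The test is 'or': at least one threshold is exceeded.

Yes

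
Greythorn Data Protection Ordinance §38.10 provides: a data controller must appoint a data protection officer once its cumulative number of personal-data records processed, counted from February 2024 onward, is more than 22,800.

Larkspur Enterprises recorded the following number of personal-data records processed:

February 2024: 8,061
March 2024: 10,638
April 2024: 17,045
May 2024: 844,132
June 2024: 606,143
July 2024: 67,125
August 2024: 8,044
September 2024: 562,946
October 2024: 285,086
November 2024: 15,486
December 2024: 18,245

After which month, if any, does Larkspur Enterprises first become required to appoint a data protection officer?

April 2024

Through February 2024: 8,061
Through March 2024: 18,699
Through April 2024: 35,744 ← exceeds threshold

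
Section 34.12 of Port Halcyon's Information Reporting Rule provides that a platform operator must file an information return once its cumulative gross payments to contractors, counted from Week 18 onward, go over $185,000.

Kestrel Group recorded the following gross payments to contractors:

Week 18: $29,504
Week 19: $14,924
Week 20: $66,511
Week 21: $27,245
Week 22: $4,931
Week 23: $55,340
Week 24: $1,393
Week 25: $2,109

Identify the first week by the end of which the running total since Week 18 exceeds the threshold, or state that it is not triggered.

Through Week 18: $29,504
Through Week 19: $44,428
Through Week 20: $110,939
Through Week 21: $138,184
Through Week 22: $143,115
Through Week 23: $198,455 ← exceeds threshold

Week 23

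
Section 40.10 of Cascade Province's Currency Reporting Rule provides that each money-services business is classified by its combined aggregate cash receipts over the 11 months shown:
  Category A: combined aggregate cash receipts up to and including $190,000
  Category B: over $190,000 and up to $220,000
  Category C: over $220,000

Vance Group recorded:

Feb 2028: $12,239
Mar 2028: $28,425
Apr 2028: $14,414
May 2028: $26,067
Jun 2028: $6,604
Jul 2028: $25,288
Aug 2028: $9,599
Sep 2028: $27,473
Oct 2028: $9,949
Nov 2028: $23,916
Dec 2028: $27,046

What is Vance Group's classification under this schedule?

Category B

Combined aggregate cash receipts: $12,239 + $28,425 + $14,414 + $26,067 + $6,604 + $25,288 + $9,599 + $27,473 + $9,949 + $23,916 + $27,046 = $211,020.
$190,000 < $211,020 ≤ $220,000, so Category B applies.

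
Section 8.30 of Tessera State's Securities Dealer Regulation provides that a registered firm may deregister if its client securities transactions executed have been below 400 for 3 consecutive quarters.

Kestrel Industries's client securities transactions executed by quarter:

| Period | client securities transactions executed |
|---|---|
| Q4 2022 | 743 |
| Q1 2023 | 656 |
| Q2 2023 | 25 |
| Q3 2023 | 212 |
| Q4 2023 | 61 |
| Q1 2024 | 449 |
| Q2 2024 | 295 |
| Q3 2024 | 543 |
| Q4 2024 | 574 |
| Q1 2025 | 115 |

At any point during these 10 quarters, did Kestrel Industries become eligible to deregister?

Quarters below 400: Q2 2023, Q3 2023, Q4 2023, Q2 2024, Q1 2025.
Longest run of consecutive quarters below the threshold: 3.
3 ≥ 3, so Kestrel Industries became eligible.

Yes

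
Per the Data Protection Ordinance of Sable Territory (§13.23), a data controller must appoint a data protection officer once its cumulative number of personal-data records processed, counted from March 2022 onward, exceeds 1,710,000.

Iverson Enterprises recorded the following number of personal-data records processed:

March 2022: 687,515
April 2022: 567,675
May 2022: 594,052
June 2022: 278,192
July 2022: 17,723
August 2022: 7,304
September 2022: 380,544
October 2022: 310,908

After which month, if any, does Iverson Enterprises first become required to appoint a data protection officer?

Through March 2022: 687,515
Through April 2022: 1,255,190
Through May 2022: 1,849,242 ← exceeds threshold

May 2022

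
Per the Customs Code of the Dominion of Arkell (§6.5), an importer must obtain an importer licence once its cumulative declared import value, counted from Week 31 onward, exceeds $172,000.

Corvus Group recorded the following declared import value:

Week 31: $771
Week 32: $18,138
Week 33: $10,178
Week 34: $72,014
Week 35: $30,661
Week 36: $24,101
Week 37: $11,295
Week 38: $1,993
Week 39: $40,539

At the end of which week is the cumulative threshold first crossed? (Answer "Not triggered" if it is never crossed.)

Through Week 31: $771
Through Week 32: $18,909
Through Week 33: $29,087
Through Week 34: $101,101
Through Week 35: $131,762
Through Week 36: $155,863
Through Week 37: $167,158
Through Week 38: $169,151
Through Week 39: $209,690 ← exceeds threshold

Week 39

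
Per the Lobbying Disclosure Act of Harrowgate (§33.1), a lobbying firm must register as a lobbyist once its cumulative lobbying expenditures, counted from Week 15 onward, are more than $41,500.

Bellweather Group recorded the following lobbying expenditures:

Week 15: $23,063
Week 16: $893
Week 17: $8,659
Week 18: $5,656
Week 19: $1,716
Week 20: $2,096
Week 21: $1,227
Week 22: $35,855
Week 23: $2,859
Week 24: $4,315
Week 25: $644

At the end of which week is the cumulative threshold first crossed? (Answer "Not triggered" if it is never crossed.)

Week 20

Through Week 15: $23,063
Through Week 16: $23,956
Through Week 17: $32,615
Through Week 18: $38,271
Through Week 19: $39,987
Through Week 20: $42,083 ← exceeds threshold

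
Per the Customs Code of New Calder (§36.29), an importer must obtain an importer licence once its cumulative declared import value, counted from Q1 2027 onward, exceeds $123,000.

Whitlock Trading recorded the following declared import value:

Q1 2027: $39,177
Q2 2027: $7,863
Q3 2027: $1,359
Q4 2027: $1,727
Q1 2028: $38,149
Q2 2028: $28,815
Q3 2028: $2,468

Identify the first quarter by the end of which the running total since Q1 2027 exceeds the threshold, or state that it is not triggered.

Not triggered

Through Q1 2027: $39,177
Through Q2 2027: $47,040
Through Q3 2027: $48,399
Through Q4 2027: $50,126
Through Q1 2028: $88,275
Through Q2 2028: $117,090
Through Q3 2028: $119,558
Final cumulative total $119,558 ≤ $123,000; the threshold is never exceeded.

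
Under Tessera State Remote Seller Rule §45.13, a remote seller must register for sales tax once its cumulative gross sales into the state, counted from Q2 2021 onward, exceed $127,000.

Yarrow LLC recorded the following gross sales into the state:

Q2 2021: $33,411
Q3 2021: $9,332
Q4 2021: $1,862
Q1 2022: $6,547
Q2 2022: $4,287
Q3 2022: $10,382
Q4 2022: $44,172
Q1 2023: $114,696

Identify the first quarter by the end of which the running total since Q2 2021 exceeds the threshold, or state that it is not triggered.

Through Q2 2021: $33,411
Through Q3 2021: $42,743
Through Q4 2021: $44,605
Through Q1 2022: $51,152
Through Q2 2022: $55,439
Through Q3 2022: $65,821
Through Q4 2022: $109,993
Through Q1 2023: $224,689 ← exceeds threshold

Q1 2023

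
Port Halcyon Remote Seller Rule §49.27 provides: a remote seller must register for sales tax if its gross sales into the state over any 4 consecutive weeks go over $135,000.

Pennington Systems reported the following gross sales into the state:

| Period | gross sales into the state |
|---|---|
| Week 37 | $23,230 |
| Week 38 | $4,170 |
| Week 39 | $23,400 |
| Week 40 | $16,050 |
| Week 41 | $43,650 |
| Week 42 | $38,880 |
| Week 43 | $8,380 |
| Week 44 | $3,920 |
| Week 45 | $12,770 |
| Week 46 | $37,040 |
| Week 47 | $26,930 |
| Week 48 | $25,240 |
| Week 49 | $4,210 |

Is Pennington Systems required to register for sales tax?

Week 37–Week 40: $23,230 + $4,170 + $23,400 + $16,050 = $66,850 (under)
Week 38–Week 41: $4,170 + $23,400 + $16,050 + $43,650 = $87,270 (under)
Week 39–Week 42: $23,400 + $16,050 + $43,650 + $38,880 = $121,980 (under)
Week 40–Week 43: $16,050 + $43,650 + $38,880 + $8,380 = $106,960 (under)
Week 41–Week 44: $43,650 + $38,880 + $8,380 + $3,920 = $94,830 (under)
Week 42–Week 45: $38,880 + $8,380 + $3,920 + $12,770 = $63,950 (under)
Week 43–Week 46: $8,380 + $3,920 + $12,770 + $37,040 = $62,110 (under)
Week 44–Week 47: $3,920 + $12,770 + $37,040 + $26,930 = $80,660 (under)
Week 45–Week 48: $12,770 + $37,040 + $26,930 + $25,240 = $101,980 (under)
Week 46–Week 49: $37,040 + $26,930 + $25,240 + $4,210 = $93,420 (under)
No window exceeds $135,000.

No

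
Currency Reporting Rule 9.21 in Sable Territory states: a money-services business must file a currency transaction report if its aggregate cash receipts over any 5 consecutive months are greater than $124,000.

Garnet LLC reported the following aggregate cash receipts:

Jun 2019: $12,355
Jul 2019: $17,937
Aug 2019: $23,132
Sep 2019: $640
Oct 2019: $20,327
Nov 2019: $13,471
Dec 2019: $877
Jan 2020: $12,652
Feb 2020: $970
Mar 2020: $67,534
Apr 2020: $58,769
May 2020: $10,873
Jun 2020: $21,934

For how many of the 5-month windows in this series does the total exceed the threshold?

Jun 2019–Oct 2019: $12,355 + $17,937 + $23,132 + $640 + $20,327 = $74,391 (under)
Jul 2019–Nov 2019: $17,937 + $23,132 + $640 + $20,327 + $13,471 = $75,507 (under)
Aug 2019–Dec 2019: $23,132 + $640 + $20,327 + $13,471 + $877 = $58,447 (under)
Sep 2019–Jan 2020: $640 + $20,327 + $13,471 + $877 + $12,652 = $47,967 (under)
Oct 2019–Feb 2020: $20,327 + $13,471 + $877 + $12,652 + $970 = $48,297 (under)
Nov 2019–Mar 2020: $13,471 + $877 + $12,652 + $970 + $67,534 = $95,504 (under)
Dec 2019–Apr 2020: $877 + $12,652 + $970 + $67,534 + $58,769 = $140,802 (over)
Jan 2020–May 2020: $12,652 + $970 + $67,534 + $58,769 + $10,873 = $150,798 (over)
Feb 2020–Jun 2020: $970 + $67,534 + $58,769 + $10,873 + $21,934 = $160,080 (over)
3 windows exceed the threshold.

3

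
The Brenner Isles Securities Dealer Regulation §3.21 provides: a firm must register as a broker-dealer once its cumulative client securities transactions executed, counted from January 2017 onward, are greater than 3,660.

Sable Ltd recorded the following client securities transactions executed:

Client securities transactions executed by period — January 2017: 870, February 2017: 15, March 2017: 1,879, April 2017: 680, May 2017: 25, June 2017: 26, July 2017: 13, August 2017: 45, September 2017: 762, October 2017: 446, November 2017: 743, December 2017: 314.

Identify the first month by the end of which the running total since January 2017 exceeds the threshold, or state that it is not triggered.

September 2017

Through January 2017: 870
Through February 2017: 885
Through March 2017: 2,764
Through April 2017: 3,444
Through May 2017: 3,469
Through June 2017: 3,495
Through July 2017: 3,508
Through August 2017: 3,553
Through September 2017: 4,315 ← exceeds threshold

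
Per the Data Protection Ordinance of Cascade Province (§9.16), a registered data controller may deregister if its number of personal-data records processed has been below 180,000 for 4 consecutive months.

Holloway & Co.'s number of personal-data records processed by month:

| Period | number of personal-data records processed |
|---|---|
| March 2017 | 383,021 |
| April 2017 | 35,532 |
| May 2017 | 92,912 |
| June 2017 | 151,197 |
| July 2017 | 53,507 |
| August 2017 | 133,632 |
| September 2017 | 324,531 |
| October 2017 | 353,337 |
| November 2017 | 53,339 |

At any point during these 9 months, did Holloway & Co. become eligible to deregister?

Months below 180,000: April 2017, May 2017, June 2017, July 2017, August 2017, November 2017.
Longest run of consecutive months below the threshold: 5.
5 ≥ 4, so Holloway & Co. became eligible.

Yes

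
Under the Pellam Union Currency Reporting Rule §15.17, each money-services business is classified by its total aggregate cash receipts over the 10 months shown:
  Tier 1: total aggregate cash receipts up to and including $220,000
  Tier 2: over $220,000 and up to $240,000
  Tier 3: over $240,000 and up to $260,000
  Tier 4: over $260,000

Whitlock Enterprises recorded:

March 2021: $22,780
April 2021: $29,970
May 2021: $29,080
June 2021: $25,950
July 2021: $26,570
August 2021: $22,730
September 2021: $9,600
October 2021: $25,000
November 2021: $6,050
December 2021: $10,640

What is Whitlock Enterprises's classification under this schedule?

Tier 1

Total aggregate cash receipts: $22,780 + $29,970 + $29,080 + $25,950 + $26,570 + $22,730 + $9,600 + $25,000 + $6,050 + $10,640 = $208,370.
$208,370 ≤ $220,000, so Tier 1 applies.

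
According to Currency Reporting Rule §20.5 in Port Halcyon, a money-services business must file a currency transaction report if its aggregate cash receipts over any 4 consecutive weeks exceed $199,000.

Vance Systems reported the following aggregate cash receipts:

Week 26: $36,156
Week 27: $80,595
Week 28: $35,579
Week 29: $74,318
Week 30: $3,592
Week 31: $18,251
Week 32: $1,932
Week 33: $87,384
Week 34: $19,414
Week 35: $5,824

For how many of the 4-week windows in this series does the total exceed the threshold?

Week 26–Week 29: $36,156 + $80,595 + $35,579 + $74,318 = $226,648 (over)
Week 27–Week 30: $80,595 + $35,579 + $74,318 + $3,592 = $194,084 (under)
Week 28–Week 31: $35,579 + $74,318 + $3,592 + $18,251 = $131,740 (under)
Week 29–Week 32: $74,318 + $3,592 + $18,251 + $1,932 = $98,093 (under)
Week 30–Week 33: $3,592 + $18,251 + $1,932 + $87,384 = $111,159 (under)
Week 31–Week 34: $18,251 + $1,932 + $87,384 + $19,414 = $126,981 (under)
Week 32–Week 35: $1,932 + $87,384 + $19,414 + $5,824 = $114,554 (under)
1 window exceeds the threshold.

1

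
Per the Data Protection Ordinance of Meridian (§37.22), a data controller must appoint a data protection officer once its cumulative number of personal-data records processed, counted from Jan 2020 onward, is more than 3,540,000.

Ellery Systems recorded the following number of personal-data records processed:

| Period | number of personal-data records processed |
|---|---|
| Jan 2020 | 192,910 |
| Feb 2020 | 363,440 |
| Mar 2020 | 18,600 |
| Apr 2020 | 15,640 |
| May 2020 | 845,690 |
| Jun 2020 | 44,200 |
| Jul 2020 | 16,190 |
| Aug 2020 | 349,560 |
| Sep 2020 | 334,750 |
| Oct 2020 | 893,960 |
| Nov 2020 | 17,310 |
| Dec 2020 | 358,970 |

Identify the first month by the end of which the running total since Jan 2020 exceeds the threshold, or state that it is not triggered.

Through Jan 2020: 192,910
Through Feb 2020: 556,350
Through Mar 2020: 574,950
Through Apr 2020: 590,590
Through May 2020: 1,436,280
Through Jun 2020: 1,480,480
Through Jul 2020: 1,496,670
Through Aug 2020: 1,846,230
Through Sep 2020: 2,180,980
Through Oct 2020: 3,074,940
Through Nov 2020: 3,092,250
Through Dec 2020: 3,451,220
Final cumulative total 3,451,220 ≤ 3,540,000; the threshold is never exceeded.

Not triggered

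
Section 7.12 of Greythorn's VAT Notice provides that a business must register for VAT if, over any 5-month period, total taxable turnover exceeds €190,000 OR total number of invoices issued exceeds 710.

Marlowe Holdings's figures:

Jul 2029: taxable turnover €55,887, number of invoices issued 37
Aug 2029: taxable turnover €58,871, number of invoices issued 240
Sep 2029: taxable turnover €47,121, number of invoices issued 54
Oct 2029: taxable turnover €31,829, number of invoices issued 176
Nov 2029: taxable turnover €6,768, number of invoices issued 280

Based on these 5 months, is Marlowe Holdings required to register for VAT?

Total taxable turnover: €55,887 + €58,871 + €47,121 + €31,829 + €6,768 = €200,476 (> €190,000).
Total number of invoices issued: 37 + 240 + 54 + 176 + 280 = 787 (> 710).
The test is 'or': at least one threshold is exceeded.

Yes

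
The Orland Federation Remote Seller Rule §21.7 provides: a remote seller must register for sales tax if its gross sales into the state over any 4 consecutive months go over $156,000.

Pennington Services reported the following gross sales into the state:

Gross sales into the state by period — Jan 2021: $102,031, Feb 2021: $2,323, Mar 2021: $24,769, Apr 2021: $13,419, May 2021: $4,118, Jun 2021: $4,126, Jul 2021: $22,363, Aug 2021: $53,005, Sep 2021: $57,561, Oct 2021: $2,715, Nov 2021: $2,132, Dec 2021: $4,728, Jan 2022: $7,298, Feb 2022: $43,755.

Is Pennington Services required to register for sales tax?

Jan 2021–Apr 2021: $102,031 + $2,323 + $24,769 + $13,419 = $142,542 (under)
Feb 2021–May 2021: $2,323 + $24,769 + $13,419 + $4,118 = $44,629 (under)
Mar 2021–Jun 2021: $24,769 + $13,419 + $4,118 + $4,126 = $46,432 (under)
Apr 2021–Jul 2021: $13,419 + $4,118 + $4,126 + $22,363 = $44,026 (under)
May 2021–Aug 2021: $4,118 + $4,126 + $22,363 + $53,005 = $83,612 (under)
Jun 2021–Sep 2021: $4,126 + $22,363 + $53,005 + $57,561 = $137,055 (under)
Jul 2021–Oct 2021: $22,363 + $53,005 + $57,561 + $2,715 = $135,644 (under)
Aug 2021–Nov 2021: $53,005 + $57,561 + $2,715 + $2,132 = $115,413 (under)
Sep 2021–Dec 2021: $57,561 + $2,715 + $2,132 + $4,728 = $67,136 (under)
Oct 2021–Jan 2022: $2,715 + $2,132 + $4,728 + $7,298 = $16,873 (under)
Nov 2021–Feb 2022: $2,132 + $4,728 + $7,298 + $43,755 = $57,913 (under)
No window exceeds $156,000.

No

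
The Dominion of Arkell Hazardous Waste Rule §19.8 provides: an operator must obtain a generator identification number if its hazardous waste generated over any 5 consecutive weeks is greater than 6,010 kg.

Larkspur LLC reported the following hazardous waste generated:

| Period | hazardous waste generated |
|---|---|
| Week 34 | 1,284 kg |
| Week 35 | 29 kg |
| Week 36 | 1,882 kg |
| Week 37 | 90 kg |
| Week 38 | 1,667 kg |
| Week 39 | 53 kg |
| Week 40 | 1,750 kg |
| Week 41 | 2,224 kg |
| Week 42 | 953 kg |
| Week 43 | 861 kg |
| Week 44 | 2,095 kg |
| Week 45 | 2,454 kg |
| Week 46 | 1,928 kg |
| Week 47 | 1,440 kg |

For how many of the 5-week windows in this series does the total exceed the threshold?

Week 34–Week 38: 1,284 kg + 29 kg + 1,882 kg + 90 kg + 1,667 kg = 4,952 kg (under)
Week 35–Week 39: 29 kg + 1,882 kg + 90 kg + 1,667 kg + 53 kg = 3,721 kg (under)
Week 36–Week 40: 1,882 kg + 90 kg + 1,667 kg + 53 kg + 1,750 kg = 5,442 kg (under)
Week 37–Week 41: 90 kg + 1,667 kg + 53 kg + 1,750 kg + 2,224 kg = 5,784 kg (under)
Week 38–Week 42: 1,667 kg + 53 kg + 1,750 kg + 2,224 kg + 953 kg = 6,647 kg (over)
Week 39–Week 43: 53 kg + 1,750 kg + 2,224 kg + 953 kg + 861 kg = 5,841 kg (under)
Week 40–Week 44: 1,750 kg + 2,224 kg + 953 kg + 861 kg + 2,095 kg = 7,883 kg (over)
Week 41–Week 45: 2,224 kg + 953 kg + 861 kg + 2,095 kg + 2,454 kg = 8,587 kg (over)
Week 42–Week 46: 953 kg + 861 kg + 2,095 kg + 2,454 kg + 1,928 kg = 8,291 kg (over)
Week 43–Week 47: 861 kg + 2,095 kg + 2,454 kg + 1,928 kg + 1,440 kg = 8,778 kg (over)
5 windows exceed the threshold.

5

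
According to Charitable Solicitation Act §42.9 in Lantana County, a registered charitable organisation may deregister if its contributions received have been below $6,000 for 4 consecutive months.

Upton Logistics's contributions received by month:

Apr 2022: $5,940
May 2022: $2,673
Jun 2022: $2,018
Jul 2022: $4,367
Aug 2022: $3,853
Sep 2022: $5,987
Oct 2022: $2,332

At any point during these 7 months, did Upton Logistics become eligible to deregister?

Yes

Months below $6,000: Apr 2022, May 2022, Jun 2022, Jul 2022, Aug 2022, Sep 2022, Oct 2022.
Longest run of consecutive months below the threshold: 7.
7 ≥ 4, so Upton Logistics became eligible.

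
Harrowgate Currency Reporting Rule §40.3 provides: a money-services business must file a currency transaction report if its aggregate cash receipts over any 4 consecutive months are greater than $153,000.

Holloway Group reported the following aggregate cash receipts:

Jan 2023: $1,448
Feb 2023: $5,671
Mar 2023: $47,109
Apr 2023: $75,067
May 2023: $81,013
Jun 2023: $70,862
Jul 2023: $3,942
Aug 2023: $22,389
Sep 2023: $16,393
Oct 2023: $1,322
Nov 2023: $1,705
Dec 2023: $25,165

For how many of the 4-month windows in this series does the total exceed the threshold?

Jan 2023–Apr 2023: $1,448 + $5,671 + $47,109 + $75,067 = $129,295 (under)
Feb 2023–May 2023: $5,671 + $47,109 + $75,067 + $81,013 = $208,860 (over)
Mar 2023–Jun 2023: $47,109 + $75,067 + $81,013 + $70,862 = $274,051 (over)
Apr 2023–Jul 2023: $75,067 + $81,013 + $70,862 + $3,942 = $230,884 (over)
May 2023–Aug 2023: $81,013 + $70,862 + $3,942 + $22,389 = $178,206 (over)
Jun 2023–Sep 2023: $70,862 + $3,942 + $22,389 + $16,393 = $113,586 (under)
Jul 2023–Oct 2023: $3,942 + $22,389 + $16,393 + $1,322 = $44,046 (under)
Aug 2023–Nov 2023: $22,389 + $16,393 + $1,322 + $1,705 = $41,809 (under)
Sep 2023–Dec 2023: $16,393 + $1,322 + $1,705 + $25,165 = $44,585 (under)
4 windows exceed the threshold.

4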